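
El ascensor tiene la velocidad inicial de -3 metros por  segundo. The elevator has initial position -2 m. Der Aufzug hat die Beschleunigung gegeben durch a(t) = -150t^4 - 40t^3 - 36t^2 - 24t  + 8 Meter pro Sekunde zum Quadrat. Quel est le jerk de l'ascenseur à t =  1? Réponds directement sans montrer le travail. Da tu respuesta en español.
La sacudida en t = 1 es j = -816.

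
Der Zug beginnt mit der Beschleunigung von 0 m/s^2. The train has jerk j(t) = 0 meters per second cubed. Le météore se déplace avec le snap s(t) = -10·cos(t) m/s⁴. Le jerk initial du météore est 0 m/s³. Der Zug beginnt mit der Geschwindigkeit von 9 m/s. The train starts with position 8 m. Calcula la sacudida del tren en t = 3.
De la ecuación de la sacudida j(t) = 0, sustituimos t = 3 para obtener j = 0.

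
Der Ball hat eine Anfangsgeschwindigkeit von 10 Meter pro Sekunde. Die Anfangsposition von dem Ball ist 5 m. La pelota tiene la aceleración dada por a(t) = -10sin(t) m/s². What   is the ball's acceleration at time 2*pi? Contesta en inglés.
We have acceleration a(t) = -10·sin(t). Substituting t = 2*pi: a(2*pi) = 0.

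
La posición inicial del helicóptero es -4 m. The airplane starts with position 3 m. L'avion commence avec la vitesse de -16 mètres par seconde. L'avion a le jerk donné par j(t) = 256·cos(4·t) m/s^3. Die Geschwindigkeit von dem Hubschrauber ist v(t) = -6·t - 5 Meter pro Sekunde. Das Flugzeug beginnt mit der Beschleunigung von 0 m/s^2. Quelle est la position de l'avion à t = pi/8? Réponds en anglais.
We need to integrate our jerk equation j(t) = 256·cos(4·t) 3 times. Taking ∫j(t)dt and applying a(0) = 0, we find a(t) = 64·sin(4·t). Integrating acceleration and using the initial condition v(0) = -16, we get v(t) = -16·cos(4·t). Taking ∫v(t)dt and applying x(0) = 3, we find x(t) = 3 - 4·sin(4·t). We have position x(t) = 3 - 4·sin(4·t). Substituting t = pi/8: x(pi/8) = -1.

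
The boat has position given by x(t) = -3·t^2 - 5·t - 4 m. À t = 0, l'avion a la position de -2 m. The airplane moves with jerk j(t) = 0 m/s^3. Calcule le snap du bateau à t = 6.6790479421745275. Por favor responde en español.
Debemos derivar nuestra ecuación de la posición x(t) = -3·t^2 - 5·t - 4 4 veces. Tomando d/dt de x(t), encontramos v(t) = -6·t - 5. La derivada de la velocidad da la aceleración: a(t) = -6. La derivada de la aceleración da la sacudida: j(t) = 0. Derivando la sacudida, obtenemos el snap: s(t) = 0. Tenemos el snap s(t) = 0. Sustituyendo t = 6.6790479421745275: s(6.6790479421745275) = 0.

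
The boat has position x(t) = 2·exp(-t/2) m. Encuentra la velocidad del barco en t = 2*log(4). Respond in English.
To solve this, we need to take 1 derivative of our position equation x(t) = 2·exp(-t/2). Taking d/dt of x(t), we find v(t) = -exp(-t/2). From the given velocity equation v(t) = -exp(-t/2), we substitute t = 2*log(4) to get v = -1/4.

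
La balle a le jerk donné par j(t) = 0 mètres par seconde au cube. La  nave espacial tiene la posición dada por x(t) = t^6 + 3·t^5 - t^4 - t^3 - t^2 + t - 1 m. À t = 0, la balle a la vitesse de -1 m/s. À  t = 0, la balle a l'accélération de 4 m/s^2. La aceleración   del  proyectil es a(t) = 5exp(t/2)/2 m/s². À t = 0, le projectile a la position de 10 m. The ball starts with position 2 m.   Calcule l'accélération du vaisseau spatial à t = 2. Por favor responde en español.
Partiendo de la posición x(t) = t^6 + 3·t^5 - t^4 - t^3 - t^2 + t - 1, tomamos 2 derivadas. Derivando la posición, obtenemos la velocidad: v(t) = 6·t^5 + 15·t^4 - 4·t^3 - 3·t^2 - 2·t + 1. Derivando la velocidad, obtenemos la aceleración: a(t) = 30·t^4 + 60·t^3 - 12·t^2 - 6·t - 2. Tenemos la aceleración a(t) = 30·t^4 + 60·t^3 - 12·t^2 - 6·t - 2. Sustituyendo t = 2: a(2) = 898.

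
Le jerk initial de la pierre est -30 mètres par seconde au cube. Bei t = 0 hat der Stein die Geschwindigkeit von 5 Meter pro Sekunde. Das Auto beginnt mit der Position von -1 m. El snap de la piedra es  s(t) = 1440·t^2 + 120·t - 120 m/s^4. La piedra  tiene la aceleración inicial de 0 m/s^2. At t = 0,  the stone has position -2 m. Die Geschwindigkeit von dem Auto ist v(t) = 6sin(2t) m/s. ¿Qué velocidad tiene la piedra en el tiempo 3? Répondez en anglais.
To find the answer, we compute 3 antiderivatives of s(t) = 1440·t^2 + 120·t - 120. Taking ∫s(t)dt and applying j(0) = -30, we find j(t) = 480·t^3 + 60·t^2 - 120·t - 30. The antiderivative of jerk is acceleration. Using a(0) = 0, we get a(t) = 10·t·(12·t^3 + 2·t^2 - 6·t - 3). Taking ∫a(t)dt and applying v(0) = 5, we find v(t) = 24·t^5 + 5·t^4 - 20·t^3 - 15·t^2 + 5. We have velocity v(t) = 24·t^5 + 5·t^4 - 20·t^3 - 15·t^2 + 5. Substituting t = 3: v(3) = 5567.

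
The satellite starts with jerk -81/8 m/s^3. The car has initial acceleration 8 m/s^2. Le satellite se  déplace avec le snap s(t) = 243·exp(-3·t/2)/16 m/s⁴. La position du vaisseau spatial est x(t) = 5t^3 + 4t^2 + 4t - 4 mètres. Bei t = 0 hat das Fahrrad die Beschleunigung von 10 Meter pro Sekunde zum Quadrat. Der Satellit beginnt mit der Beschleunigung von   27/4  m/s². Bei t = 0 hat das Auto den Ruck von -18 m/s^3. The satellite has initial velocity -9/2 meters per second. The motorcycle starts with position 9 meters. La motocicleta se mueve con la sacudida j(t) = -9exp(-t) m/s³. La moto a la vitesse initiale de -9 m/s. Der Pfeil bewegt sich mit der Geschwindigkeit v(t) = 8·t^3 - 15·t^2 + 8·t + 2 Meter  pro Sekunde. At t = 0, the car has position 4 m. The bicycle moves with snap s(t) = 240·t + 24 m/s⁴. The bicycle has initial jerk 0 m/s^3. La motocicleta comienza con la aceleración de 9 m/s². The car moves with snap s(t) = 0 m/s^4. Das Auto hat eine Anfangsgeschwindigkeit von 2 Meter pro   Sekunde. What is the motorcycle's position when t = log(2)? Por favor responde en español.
Necesitamos integrar nuestra ecuación de la sacudida j(t) = -9·exp(-t) 3 veces. Tomando ∫j(t)dt y aplicando a(0) = 9, encontramos a(t) = 9·exp(-t). Integrando la aceleración y usando la condición inicial v(0) = -9, obtenemos v(t) = -9·exp(-t). La antiderivada de la velocidad es la posición. Usando x(0) = 9, obtenemos x(t) = 9·exp(-t). De la ecuación de la posición x(t) = 9·exp(-t), sustituimos t = log(2) para obtener x = 9/2.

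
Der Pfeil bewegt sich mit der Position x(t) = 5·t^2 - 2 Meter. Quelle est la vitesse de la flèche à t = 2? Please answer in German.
Um dies zu lösen, müssen wir 1 Ableitung unserer Gleichung für die Position x(t) = 5·t^2 - 2 nehmen. Mit d/dt von x(t) finden wir v(t) = 10·t. Wir haben die Geschwindigkeit v(t) = 10·t. Durch Einsetzen von t = 2: v(2) = 20.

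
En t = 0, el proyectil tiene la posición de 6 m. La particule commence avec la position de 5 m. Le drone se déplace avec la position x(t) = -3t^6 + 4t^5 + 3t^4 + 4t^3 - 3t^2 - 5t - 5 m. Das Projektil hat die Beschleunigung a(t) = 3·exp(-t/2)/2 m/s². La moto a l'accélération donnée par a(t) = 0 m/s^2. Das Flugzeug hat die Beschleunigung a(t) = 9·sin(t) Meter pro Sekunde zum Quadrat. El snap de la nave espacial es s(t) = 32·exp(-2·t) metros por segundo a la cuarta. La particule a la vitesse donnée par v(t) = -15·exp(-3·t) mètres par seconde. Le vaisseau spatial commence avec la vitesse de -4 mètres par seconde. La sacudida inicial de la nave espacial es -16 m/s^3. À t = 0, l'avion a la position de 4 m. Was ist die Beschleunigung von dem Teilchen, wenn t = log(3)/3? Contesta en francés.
En partant de la vitesse v(t) = -15·exp(-3·t), nous prenons 1 dérivée. En prenant d/dt de v(t), nous trouvons a(t) = 45·exp(-3·t). De l'équation de l'accélération a(t) = 45·exp(-3·t), nous substituons t = log(3)/3 pour obtenir a = 15.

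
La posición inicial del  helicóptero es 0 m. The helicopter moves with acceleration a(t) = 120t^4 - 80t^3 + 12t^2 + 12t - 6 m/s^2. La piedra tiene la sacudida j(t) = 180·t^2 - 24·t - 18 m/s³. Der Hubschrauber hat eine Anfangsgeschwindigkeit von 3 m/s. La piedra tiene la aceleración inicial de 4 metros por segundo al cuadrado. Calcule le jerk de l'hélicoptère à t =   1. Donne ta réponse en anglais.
We must differentiate our acceleration equation a(t) = 120·t^4 - 80·t^3 + 12·t^2 + 12·t - 6 1 time. The derivative of acceleration gives jerk: j(t) = 480·t^3 - 240·t^2 + 24·t + 12. We have jerk j(t) = 480·t^3 - 240·t^2 + 24·t + 12. Substituting t = 1: j(1) = 276.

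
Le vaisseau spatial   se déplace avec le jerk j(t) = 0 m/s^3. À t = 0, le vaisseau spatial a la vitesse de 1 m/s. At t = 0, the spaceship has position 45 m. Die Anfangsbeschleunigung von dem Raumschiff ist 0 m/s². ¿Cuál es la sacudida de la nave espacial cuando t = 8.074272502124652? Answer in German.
Wir haben den Ruck j(t) = 0. Durch Einsetzen von t = 8.074272502124652: j(8.074272502124652) = 0.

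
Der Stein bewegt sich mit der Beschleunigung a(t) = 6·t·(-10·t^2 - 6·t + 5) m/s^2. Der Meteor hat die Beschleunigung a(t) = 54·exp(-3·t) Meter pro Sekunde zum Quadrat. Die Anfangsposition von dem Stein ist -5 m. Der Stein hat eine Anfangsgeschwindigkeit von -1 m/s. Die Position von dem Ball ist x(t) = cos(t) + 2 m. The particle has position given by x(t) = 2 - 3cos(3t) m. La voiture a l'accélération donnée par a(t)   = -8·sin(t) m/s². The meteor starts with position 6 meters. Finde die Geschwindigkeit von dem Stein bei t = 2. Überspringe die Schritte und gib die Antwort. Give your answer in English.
The answer is -277.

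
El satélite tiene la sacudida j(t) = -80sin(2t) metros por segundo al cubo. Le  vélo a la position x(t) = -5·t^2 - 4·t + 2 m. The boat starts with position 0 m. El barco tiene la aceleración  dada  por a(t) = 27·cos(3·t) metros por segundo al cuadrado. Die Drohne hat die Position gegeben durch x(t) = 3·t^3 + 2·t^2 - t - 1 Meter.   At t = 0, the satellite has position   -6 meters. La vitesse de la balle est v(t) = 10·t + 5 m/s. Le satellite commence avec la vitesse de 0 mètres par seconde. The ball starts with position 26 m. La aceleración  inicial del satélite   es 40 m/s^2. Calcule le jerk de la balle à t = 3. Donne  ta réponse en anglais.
We must differentiate our velocity equation v(t) = 10·t + 5 2 times. The derivative of velocity gives acceleration: a(t) = 10. Differentiating acceleration, we get jerk: j(t) = 0. Using j(t) = 0 and substituting t = 3, we find j = 0.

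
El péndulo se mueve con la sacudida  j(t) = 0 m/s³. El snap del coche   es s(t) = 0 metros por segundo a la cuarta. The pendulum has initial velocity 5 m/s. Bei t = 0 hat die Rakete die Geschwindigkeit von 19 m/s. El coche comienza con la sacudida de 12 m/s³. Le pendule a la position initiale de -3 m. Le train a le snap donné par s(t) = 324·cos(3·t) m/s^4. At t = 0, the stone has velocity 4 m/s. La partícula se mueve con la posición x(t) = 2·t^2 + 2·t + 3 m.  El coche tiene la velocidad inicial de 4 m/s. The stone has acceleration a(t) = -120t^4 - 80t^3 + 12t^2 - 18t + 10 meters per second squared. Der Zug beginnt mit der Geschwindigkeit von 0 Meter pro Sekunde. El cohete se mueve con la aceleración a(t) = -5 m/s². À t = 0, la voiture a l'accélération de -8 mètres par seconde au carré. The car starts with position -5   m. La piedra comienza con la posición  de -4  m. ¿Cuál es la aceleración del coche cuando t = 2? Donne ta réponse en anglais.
We need to integrate our snap equation s(t) = 0 2 times. Integrating snap and using the initial condition j(0) = 12, we get j(t) = 12. Finding the antiderivative of j(t) and using a(0) = -8: a(t) = 12·t - 8. Using a(t) = 12·t - 8 and substituting t = 2, we find a = 16.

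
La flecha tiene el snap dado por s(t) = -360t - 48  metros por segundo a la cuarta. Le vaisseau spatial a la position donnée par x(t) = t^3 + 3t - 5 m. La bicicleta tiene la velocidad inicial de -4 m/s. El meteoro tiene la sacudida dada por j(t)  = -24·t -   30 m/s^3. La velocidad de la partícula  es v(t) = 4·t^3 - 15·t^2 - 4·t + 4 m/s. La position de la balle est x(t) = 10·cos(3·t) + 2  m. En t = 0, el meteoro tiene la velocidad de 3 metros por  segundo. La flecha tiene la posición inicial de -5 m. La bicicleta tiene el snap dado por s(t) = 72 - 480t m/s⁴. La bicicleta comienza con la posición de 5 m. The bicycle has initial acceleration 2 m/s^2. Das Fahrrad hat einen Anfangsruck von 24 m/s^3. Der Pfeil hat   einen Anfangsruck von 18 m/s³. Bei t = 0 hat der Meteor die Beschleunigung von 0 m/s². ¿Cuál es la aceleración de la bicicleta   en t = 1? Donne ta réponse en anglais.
To solve this, we need to take 2 integrals of our snap equation s(t) = 72 - 480·t. Integrating snap and using the initial condition j(0) = 24, we get j(t) = -240·t^2 + 72·t + 24. Taking ∫j(t)dt and applying a(0) = 2, we find a(t) = -80·t^3 + 36·t^2 + 24·t + 2. From the given acceleration equation a(t) = -80·t^3 + 36·t^2 + 24·t + 2, we substitute t = 1 to get a = -18.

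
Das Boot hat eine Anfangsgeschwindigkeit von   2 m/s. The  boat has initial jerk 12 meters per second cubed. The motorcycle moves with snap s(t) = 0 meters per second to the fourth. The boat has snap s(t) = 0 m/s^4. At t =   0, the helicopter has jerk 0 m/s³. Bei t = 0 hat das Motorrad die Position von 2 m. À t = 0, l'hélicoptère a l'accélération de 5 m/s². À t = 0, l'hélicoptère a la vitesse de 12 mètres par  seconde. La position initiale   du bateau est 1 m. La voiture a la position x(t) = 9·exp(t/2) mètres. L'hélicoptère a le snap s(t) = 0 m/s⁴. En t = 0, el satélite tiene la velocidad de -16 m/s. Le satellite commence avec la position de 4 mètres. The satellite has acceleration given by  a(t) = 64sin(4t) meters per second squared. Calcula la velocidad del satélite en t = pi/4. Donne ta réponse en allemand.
Wir müssen die Stammfunktion unserer Gleichung für die Beschleunigung a(t) = 64·sin(4·t) 1-mal finden. Das Integral von der Beschleunigung, mit v(0) = -16, ergibt die Geschwindigkeit: v(t) = -16·cos(4·t). Wir haben die Geschwindigkeit v(t) = -16·cos(4·t). Durch Einsetzen von t = pi/4: v(pi/4) = 16.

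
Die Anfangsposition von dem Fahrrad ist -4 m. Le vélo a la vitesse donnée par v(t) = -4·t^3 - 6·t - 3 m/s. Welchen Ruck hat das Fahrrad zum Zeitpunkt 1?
Ausgehend von der Geschwindigkeit v(t) = -4·t^3 - 6·t - 3, nehmen wir 2 Ableitungen. Durch Ableiten von der Geschwindigkeit erhalten wir die Beschleunigung: a(t) = -12·t^2 - 6. Die Ableitung von der Beschleunigung ergibt den Ruck: j(t) = -24·t. Mit j(t) = -24·t und Einsetzen von t = 1, finden wir j = -24.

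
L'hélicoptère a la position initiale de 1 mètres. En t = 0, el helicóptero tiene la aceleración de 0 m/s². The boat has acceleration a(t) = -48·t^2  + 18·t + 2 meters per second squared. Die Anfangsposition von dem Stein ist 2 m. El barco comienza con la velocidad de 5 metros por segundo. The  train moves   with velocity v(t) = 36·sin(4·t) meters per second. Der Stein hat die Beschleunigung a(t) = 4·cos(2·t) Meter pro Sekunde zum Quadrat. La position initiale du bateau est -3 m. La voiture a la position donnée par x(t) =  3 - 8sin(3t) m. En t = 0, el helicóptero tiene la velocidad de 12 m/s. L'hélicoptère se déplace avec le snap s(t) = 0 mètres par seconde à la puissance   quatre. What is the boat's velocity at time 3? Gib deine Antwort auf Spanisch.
Partiendo de la aceleración a(t) = -48·t^2 + 18·t + 2, tomamos 1 integral. Tomando ∫a(t)dt y aplicando v(0) = 5, encontramos v(t) = -16·t^3 + 9·t^2 + 2·t + 5. Tenemos la velocidad v(t) = -16·t^3 + 9·t^2 + 2·t + 5. Sustituyendo t = 3: v(3) = -340.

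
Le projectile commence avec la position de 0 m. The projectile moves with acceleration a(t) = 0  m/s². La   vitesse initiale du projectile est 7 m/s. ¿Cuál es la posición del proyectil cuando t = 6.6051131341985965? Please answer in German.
Ausgehend von der Beschleunigung a(t) = 0, nehmen wir 2 Stammfunktionen. Durch Integration von der Beschleunigung und Verwendung der Anfangsbedingung v(0) = 7, erhalten wir v(t) = 7. Die Stammfunktion von der Geschwindigkeit, mit x(0) = 0, ergibt die Position: x(t) = 7·t. Mit x(t) = 7·t und Einsetzen von t = 6.6051131341985965, finden wir x = 46.2357919393902.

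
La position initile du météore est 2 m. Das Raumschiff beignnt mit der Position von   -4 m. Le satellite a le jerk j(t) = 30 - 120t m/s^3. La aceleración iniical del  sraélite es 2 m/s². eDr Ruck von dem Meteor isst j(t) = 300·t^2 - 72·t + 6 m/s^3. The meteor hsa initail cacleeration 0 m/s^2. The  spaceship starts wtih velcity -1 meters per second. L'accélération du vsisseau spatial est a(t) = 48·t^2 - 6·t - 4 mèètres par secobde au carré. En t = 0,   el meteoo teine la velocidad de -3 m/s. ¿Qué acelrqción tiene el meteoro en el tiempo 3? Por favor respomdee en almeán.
Um dies zu lösen, müssen wir 1 Integral unserer Gleichung für den Ruck j(t) = 300·t^2 - 72·t + 6 finden. Die Stammfunktion von dem Ruck ist die Beschleunigung. Mit a(0) = 0 erhalten wir a(t) = 2·t·(50·t^2 - 18·t + 3). Mit a(t) = 2·t·(50·t^2 - 18·t + 3) und Einsetzen von t = 3, finden wir a = 2394.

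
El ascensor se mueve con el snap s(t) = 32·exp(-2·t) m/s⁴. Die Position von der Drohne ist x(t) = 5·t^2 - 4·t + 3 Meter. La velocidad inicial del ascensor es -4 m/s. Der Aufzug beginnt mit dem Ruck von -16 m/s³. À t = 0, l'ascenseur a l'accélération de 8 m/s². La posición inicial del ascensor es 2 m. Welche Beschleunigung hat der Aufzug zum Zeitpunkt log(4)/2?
Wir müssen unsere Gleichung für den Snap s(t) = 32·exp(-2·t) 2-mal integrieren. Mit ∫s(t)dt und Anwendung von j(0) = -16, finden wir j(t) = -16·exp(-2·t). Das Integral von dem Ruck, mit a(0) = 8, ergibt die Beschleunigung: a(t) = 8·exp(-2·t). Wir haben die Beschleunigung a(t) = 8·exp(-2·t). Durch Einsetzen von t = log(4)/2: a(log(4)/2) = 2.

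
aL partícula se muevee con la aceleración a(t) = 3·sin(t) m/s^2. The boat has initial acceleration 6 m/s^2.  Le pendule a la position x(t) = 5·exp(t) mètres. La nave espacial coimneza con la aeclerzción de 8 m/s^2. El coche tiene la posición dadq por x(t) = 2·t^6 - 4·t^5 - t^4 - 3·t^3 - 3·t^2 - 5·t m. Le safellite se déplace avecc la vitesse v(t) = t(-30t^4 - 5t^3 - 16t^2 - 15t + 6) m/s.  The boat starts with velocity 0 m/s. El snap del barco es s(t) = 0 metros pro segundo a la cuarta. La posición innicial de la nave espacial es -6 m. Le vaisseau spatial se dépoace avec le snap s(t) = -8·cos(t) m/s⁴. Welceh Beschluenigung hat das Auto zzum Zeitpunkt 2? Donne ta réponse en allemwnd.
Ausgehend von der Position x(t) = 2·t^6 - 4·t^5 - t^4 - 3·t^3 - 3·t^2 - 5·t, nehmen wir 2 Ableitungen. Mit d/dt von x(t) finden wir v(t) = 12·t^5 - 20·t^4 - 4·t^3 - 9·t^2 - 6·t - 5. Die Ableitung von der Geschwindigkeit ergibt die Beschleunigung: a(t) = 60·t^4 - 80·t^3 - 12·t^2 - 18·t - 6. Mit a(t) = 60·t^4 - 80·t^3 - 12·t^2 - 18·t - 6 und Einsetzen von t = 2, finden wir a = 230.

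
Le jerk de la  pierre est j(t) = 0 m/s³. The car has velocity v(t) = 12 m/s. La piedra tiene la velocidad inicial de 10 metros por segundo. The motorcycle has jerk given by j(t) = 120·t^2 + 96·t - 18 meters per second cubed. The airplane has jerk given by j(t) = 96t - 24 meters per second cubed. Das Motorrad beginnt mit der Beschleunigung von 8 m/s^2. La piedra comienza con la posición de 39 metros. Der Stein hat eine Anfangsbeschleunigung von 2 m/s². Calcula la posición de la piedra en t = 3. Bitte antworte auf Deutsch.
Wir müssen das Integral unserer Gleichung für den Ruck j(t) = 0 3-mal finden. Die Stammfunktion von dem Ruck, mit a(0) = 2, ergibt die Beschleunigung: a(t) = 2. Durch Integration von der Beschleunigung und Verwendung der Anfangsbedingung v(0) = 10, erhalten wir v(t) = 2·t + 10. Die Stammfunktion von der Geschwindigkeit ist die Position. Mit x(0) = 39 erhalten wir x(t) = t^2 + 10·t + 39. Aus der Gleichung für die Position x(t) = t^2 + 10·t + 39, setzen wir t = 3 ein und erhalten x = 78.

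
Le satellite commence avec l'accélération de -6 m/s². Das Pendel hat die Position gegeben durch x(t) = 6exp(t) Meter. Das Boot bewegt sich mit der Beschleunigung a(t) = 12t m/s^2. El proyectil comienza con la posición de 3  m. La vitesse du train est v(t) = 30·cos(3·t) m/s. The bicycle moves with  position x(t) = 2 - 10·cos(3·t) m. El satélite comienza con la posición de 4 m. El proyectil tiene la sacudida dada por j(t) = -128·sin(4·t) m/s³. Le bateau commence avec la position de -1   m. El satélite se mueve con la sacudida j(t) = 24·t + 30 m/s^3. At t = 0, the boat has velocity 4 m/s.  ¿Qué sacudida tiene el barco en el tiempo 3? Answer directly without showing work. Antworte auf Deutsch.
Der Ruck bei t = 3 ist j = 12.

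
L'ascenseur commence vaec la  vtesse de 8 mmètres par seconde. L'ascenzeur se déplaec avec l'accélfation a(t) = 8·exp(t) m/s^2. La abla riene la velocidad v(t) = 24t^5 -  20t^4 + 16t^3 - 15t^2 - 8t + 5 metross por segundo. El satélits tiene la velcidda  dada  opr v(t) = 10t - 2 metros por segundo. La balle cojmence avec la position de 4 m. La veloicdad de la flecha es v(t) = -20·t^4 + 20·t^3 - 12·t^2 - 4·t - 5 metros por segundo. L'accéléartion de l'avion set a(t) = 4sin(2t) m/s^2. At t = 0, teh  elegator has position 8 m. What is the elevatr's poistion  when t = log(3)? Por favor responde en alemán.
Ausgehend von der Beschleunigung a(t) = 8·exp(t), nehmen wir 2 Stammfunktionen. Das Integral von der Beschleunigung ist die Geschwindigkeit. Mit v(0) = 8 erhalten wir v(t) = 8·exp(t). Durch Integration von der Geschwindigkeit und Verwendung der Anfangsbedingung x(0) = 8, erhalten wir x(t) = 8·exp(t). Aus der Gleichung für die Position x(t) = 8·exp(t), setzen wir t = log(3) ein und erhalten x = 24.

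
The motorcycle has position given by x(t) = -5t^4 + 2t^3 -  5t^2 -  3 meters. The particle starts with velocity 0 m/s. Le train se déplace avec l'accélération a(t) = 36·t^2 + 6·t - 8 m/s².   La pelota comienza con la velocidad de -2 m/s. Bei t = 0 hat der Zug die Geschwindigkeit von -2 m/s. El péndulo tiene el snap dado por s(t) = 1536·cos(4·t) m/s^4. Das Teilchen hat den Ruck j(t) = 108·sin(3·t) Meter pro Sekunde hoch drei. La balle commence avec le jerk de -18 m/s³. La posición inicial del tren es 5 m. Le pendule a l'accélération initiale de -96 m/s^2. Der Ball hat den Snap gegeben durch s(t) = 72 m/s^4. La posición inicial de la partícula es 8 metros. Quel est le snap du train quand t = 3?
En partant de l'accélération a(t) = 36·t^2 + 6·t - 8, nous prenons 2 dérivées. La dérivée de l'accélération donne le jerk: j(t) = 72·t + 6. En dérivant le jerk, nous obtenons le snap: s(t) = 72. En utilisant s(t) = 72 et en substituant t = 3, nous trouvons s = 72.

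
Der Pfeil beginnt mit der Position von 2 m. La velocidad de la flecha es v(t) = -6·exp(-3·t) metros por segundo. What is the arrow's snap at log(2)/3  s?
We must differentiate our velocity equation v(t) = -6·exp(-3·t) 3 times. Taking d/dt of v(t), we find a(t) = 18·exp(-3·t). Differentiating acceleration, we get jerk: j(t) = -54·exp(-3·t). The derivative of jerk gives snap: s(t) = 162·exp(-3·t). From the given snap equation s(t) = 162·exp(-3·t), we substitute t = log(2)/3 to get s = 81.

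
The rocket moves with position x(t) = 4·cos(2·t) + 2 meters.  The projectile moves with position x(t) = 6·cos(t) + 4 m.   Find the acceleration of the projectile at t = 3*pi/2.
To solve this, we need to take 2 derivatives of our position equation x(t) = 6·cos(t) + 4. The derivative of position gives velocity: v(t) = -6·sin(t). Taking d/dt of v(t), we find a(t) = -6·cos(t). We have acceleration a(t) = -6·cos(t). Substituting t = 3*pi/2: a(3*pi/2) = 0.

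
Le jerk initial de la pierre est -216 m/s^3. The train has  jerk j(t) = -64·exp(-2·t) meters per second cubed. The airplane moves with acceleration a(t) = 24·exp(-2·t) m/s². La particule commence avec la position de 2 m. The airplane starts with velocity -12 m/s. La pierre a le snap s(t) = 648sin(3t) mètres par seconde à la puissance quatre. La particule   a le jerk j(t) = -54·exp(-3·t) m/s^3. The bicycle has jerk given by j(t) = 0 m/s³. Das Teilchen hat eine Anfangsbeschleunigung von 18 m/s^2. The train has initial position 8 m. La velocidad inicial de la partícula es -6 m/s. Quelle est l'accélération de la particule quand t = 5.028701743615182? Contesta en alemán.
Wir müssen das Integral unserer Gleichung für den Ruck j(t) = -54·exp(-3·t) 1-mal finden. Mit ∫j(t)dt und Anwendung von a(0) = 18, finden wir a(t) = 18·exp(-3·t). Mit a(t) = 18·exp(-3·t) und Einsetzen von t = 5.028701743615182, finden wir a = 0.00000505196403254866.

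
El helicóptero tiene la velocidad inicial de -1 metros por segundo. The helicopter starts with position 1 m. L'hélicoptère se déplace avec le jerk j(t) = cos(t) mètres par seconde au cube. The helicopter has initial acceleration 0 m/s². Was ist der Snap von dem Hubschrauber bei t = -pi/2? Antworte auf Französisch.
Nous devons dériver notre équation du jerk j(t) = cos(t) 1 fois. En prenant d/dt de j(t), nous trouvons s(t) = -sin(t). Nous avons le snap s(t) = -sin(t). En substituant t = -pi/2: s(-pi/2) = 1.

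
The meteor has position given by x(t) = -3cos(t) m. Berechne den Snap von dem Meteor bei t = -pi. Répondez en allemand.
Um dies zu lösen, müssen wir 4 Ableitungen unserer Gleichung für die Position x(t) = -3·cos(t) nehmen. Mit d/dt von x(t) finden wir v(t) = 3·sin(t). Durch Ableiten von der Geschwindigkeit erhalten wir die Beschleunigung: a(t) = 3·cos(t). Mit d/dt von a(t) finden wir j(t) = -3·sin(t). Mit d/dt von j(t) finden wir s(t) = -3·cos(t). Mit s(t) = -3·cos(t) und Einsetzen von t = -pi, finden wir s = 3.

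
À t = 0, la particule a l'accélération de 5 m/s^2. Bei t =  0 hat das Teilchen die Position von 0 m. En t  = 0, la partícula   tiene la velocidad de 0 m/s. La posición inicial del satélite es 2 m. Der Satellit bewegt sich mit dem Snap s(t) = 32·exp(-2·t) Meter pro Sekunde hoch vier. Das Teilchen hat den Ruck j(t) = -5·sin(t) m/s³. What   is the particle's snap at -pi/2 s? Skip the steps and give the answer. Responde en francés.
À t = -pi/2, s = 0.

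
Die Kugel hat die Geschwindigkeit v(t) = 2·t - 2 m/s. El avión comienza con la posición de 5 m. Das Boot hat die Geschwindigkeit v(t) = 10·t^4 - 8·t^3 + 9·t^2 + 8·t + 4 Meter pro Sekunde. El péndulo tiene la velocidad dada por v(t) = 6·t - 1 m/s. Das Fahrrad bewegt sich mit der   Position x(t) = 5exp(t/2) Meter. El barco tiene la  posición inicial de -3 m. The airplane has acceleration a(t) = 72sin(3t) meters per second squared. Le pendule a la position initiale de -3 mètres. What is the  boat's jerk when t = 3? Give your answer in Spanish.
Partiendo de la velocidad v(t) = 10·t^4 - 8·t^3 + 9·t^2 + 8·t + 4, tomamos 2 derivadas. La derivada de la velocidad da la aceleración: a(t) = 40·t^3 - 24·t^2 + 18·t + 8. La derivada de la aceleración da la sacudida: j(t) = 120·t^2 - 48·t + 18. Usando j(t) = 120·t^2 - 48·t + 18 y sustituyendo t = 3, encontramos j = 954.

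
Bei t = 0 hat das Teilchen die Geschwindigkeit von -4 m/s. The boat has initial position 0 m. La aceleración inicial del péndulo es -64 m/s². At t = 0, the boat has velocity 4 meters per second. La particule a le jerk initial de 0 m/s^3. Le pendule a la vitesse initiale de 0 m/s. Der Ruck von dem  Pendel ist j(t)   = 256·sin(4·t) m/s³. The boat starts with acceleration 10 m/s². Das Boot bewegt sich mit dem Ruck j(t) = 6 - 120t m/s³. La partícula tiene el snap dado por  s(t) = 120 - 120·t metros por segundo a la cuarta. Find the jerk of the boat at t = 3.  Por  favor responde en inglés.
We have jerk j(t) = 6 - 120·t. Substituting t = 3: j(3) = -354.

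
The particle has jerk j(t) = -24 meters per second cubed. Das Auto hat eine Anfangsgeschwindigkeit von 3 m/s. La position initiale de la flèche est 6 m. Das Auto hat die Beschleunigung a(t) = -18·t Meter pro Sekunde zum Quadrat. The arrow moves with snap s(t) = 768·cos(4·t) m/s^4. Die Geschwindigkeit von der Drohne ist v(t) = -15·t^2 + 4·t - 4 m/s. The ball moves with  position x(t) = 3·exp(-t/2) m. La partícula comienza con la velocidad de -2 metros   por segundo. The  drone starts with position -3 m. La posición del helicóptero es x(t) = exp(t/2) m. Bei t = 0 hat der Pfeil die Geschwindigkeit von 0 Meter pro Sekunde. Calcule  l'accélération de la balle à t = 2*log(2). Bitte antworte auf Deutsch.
Wir müssen unsere Gleichung für die Position x(t) = 3·exp(-t/2) 2-mal ableiten. Mit d/dt von x(t) finden wir v(t) = -3·exp(-t/2)/2. Die Ableitung von der Geschwindigkeit ergibt die Beschleunigung: a(t) = 3·exp(-t/2)/4. Mit a(t) = 3·exp(-t/2)/4 und Einsetzen von t = 2*log(2), finden wir a = 3/8.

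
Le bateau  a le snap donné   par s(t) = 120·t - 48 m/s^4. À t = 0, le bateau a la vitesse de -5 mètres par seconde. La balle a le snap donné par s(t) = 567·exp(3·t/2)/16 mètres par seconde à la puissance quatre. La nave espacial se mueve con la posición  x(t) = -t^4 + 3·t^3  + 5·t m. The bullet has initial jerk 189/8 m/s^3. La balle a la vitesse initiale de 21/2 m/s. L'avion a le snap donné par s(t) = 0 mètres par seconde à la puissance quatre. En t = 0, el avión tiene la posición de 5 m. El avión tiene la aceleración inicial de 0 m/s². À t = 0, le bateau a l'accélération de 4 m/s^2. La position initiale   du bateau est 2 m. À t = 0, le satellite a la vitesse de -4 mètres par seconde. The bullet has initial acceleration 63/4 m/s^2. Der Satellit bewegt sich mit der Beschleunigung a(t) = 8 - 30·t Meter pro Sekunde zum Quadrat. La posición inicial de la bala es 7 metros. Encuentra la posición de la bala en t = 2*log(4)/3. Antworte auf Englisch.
To solve this, we need to take 4 integrals of our snap equation s(t) = 567·exp(3·t/2)/16. Finding the integral of s(t) and using j(0) = 189/8: j(t) = 189·exp(3·t/2)/8. The integral of jerk is acceleration. Using a(0) = 63/4, we get a(t) = 63·exp(3·t/2)/4. The antiderivative of acceleration is velocity. Using v(0) = 21/2, we get v(t) = 21·exp(3·t/2)/2. Taking ∫v(t)dt and applying x(0) = 7, we find x(t) = 7·exp(3·t/2). We have position x(t) = 7·exp(3·t/2). Substituting t = 2*log(4)/3: x(2*log(4)/3) = 28.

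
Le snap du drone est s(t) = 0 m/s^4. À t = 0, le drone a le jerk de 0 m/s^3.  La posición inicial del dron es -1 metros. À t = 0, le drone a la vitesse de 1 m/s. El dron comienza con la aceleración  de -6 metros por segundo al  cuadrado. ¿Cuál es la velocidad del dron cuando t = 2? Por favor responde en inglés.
We need to integrate our snap equation s(t) = 0 3 times. Integrating snap and using the initial condition j(0) = 0, we get j(t) = 0. The antiderivative of jerk is acceleration. Using a(0) = -6, we get a(t) = -6. The antiderivative of acceleration, with v(0) = 1, gives velocity: v(t) = 1 - 6·t. We have velocity v(t) = 1 - 6·t. Substituting t = 2: v(2) = -11.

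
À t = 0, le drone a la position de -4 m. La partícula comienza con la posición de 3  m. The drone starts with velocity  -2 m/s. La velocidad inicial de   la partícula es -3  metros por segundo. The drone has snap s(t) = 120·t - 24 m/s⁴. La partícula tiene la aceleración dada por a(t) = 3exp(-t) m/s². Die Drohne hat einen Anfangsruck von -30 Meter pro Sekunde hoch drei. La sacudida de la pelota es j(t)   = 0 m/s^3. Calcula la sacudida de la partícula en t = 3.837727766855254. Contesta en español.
Partiendo de la aceleración a(t) = 3·exp(-t), tomamos 1 derivada. Derivando la aceleración, obtenemos la sacudida: j(t) = -3·exp(-t). De la ecuación de la sacudida j(t) = -3·exp(-t), sustituimos t = 3.837727766855254 para obtener j = -0.0646274860401447.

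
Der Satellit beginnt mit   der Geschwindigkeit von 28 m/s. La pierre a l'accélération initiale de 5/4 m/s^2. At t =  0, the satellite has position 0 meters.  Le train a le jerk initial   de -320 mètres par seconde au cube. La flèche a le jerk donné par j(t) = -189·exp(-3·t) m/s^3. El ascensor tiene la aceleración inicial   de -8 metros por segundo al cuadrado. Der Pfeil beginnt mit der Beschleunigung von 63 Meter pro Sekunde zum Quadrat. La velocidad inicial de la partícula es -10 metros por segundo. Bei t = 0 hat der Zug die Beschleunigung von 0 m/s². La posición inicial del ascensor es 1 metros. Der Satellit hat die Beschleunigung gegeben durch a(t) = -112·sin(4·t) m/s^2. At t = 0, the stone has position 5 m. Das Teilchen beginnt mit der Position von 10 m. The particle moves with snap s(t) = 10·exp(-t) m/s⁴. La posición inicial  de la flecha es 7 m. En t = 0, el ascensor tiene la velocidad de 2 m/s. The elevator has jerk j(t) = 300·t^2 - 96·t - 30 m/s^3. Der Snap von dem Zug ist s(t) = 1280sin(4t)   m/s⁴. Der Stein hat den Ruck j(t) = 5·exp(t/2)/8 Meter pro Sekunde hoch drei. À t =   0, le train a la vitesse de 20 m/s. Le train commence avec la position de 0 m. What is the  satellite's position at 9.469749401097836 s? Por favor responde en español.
Para resolver esto, necesitamos tomar 2 antiderivadas de nuestra ecuación de la aceleración a(t) = -112·sin(4·t). La integral de la aceleración, con v(0) = 28, da la velocidad: v(t) = 28·cos(4·t). Tomando ∫v(t)dt y aplicando x(0) = 0, encontramos x(t) = 7·sin(4·t). Usando x(t) = 7·sin(4·t) y sustituyendo t = 9.469749401097836, encontramos x = 1.25242025472895.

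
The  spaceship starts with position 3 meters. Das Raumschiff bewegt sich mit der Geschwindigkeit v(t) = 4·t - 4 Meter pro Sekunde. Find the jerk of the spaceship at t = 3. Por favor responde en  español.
Partiendo de la velocidad v(t) = 4·t - 4, tomamos 2 derivadas. Derivando la velocidad, obtenemos la aceleración: a(t) = 4. Derivando la aceleración, obtenemos la sacudida: j(t) = 0. De la ecuación de la sacudida j(t) = 0, sustituimos t = 3 para obtener j = 0.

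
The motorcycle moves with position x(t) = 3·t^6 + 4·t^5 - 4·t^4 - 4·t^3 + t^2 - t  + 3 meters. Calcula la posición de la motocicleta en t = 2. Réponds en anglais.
We have position x(t) = 3·t^6 + 4·t^5 - 4·t^4 - 4·t^3 + t^2 - t + 3. Substituting t = 2: x(2) = 229.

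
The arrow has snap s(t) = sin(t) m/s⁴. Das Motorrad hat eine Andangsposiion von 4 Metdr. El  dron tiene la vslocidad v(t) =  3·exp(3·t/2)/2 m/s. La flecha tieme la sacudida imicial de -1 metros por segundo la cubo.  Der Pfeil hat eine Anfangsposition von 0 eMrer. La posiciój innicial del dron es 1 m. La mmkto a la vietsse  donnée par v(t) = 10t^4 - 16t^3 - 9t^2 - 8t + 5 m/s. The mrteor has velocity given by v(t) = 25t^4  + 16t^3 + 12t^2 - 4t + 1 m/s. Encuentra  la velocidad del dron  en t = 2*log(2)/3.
Tenemos la velocidad v(t) = 3·exp(3·t/2)/2. Sustituyendo t = 2*log(2)/3: v(2*log(2)/3) = 3.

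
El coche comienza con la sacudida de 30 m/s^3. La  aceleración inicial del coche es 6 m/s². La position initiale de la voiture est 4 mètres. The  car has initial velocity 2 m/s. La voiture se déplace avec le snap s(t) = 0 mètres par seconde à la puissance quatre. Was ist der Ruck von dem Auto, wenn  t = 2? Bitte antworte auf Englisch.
To find the answer, we compute 1 integral of s(t) = 0. Taking ∫s(t)dt and applying j(0) = 30, we find j(t) = 30. Using j(t) = 30 and substituting t = 2, we find j = 30.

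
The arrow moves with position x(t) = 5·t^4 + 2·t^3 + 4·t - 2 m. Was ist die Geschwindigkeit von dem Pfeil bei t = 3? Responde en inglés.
We must differentiate our position equation x(t) = 5·t^4 + 2·t^3 + 4·t - 2 1 time. The derivative of position gives velocity: v(t) = 20·t^3 + 6·t^2 + 4. From the given velocity equation v(t) = 20·t^3 + 6·t^2 + 4, we substitute t = 3 to get v = 598.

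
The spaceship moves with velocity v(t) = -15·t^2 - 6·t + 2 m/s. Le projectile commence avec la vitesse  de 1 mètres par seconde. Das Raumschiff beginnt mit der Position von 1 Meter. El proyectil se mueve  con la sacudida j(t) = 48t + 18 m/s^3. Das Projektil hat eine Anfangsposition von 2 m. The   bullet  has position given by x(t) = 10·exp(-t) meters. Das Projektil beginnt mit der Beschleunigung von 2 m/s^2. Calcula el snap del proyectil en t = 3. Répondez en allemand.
Um dies zu lösen, müssen wir 1 Ableitung unserer Gleichung für den Ruck j(t) = 48·t + 18 nehmen. Mit d/dt von j(t) finden wir s(t) = 48. Mit s(t) = 48 und Einsetzen von t = 3, finden wir s = 48.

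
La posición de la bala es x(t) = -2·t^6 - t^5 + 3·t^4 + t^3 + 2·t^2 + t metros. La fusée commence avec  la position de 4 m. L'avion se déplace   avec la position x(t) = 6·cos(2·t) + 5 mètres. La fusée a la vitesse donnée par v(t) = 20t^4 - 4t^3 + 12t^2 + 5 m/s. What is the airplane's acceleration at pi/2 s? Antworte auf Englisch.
Starting from position x(t) = 6·cos(2·t) + 5, we take 2 derivatives. Differentiating position, we get velocity: v(t) = -12·sin(2·t). The derivative of velocity gives acceleration: a(t) = -24·cos(2·t). Using a(t) = -24·cos(2·t) and substituting t = pi/2, we find a = 24.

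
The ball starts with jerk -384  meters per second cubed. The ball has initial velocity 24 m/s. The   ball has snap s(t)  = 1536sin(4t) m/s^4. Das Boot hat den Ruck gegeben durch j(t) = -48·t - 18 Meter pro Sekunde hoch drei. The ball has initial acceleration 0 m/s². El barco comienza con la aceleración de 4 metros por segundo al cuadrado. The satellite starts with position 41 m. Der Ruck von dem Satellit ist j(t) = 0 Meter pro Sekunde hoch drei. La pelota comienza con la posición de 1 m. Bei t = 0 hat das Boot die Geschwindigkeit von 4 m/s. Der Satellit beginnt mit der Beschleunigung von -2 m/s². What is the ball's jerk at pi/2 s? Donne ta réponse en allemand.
Wir müssen die Stammfunktion unserer Gleichung für den Snap s(t) = 1536·sin(4·t) 1-mal finden. Mit ∫s(t)dt und Anwendung von j(0) = -384, finden wir j(t) = -384·cos(4·t). Wir haben den Ruck j(t) = -384·cos(4·t). Durch Einsetzen von t = pi/2: j(pi/2) = -384.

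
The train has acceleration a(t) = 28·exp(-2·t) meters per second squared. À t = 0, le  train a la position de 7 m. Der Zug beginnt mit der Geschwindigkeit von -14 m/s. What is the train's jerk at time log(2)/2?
To solve this, we need to take 1 derivative of our acceleration equation a(t) = 28·exp(-2·t). Differentiating acceleration, we get jerk: j(t) = -56·exp(-2·t). From the given jerk equation j(t) = -56·exp(-2·t), we substitute t = log(2)/2 to get j = -28.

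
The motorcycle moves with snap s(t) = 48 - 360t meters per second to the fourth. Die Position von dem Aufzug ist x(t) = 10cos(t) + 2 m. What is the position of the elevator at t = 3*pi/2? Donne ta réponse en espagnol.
De la ecuación de la posición x(t) = 10·cos(t) + 2, sustituimos t = 3*pi/2 para obtener x = 2.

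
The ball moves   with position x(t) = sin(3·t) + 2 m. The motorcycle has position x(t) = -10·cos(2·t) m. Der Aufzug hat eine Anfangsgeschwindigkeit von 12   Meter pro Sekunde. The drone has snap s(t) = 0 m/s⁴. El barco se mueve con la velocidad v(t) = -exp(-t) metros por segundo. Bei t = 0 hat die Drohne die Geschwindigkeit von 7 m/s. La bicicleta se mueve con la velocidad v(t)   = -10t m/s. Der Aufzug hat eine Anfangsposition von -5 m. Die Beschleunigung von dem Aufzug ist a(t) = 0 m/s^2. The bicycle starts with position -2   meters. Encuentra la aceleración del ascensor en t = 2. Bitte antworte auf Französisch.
En utilisant a(t) = 0 et en substituant t = 2, nous trouvons a = 0.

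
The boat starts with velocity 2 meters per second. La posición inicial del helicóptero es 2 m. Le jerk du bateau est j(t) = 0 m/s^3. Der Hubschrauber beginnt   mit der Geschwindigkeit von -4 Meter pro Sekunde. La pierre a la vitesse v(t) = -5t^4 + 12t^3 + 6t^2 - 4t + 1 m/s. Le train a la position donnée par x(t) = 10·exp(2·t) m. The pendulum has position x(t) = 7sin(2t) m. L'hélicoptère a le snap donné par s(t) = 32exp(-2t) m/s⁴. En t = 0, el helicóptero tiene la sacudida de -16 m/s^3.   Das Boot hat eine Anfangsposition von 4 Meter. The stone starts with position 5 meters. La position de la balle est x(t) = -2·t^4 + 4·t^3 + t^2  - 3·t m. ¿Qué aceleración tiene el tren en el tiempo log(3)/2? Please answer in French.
Pour résoudre ceci, nous devons prendre 2 dérivées de notre équation de la position x(t) = 10·exp(2·t). En prenant d/dt de x(t), nous trouvons v(t) = 20·exp(2·t). En prenant d/dt de v(t), nous trouvons a(t) = 40·exp(2·t). Nous avons l'accélération a(t) = 40·exp(2·t). En substituant t = log(3)/2: a(log(3)/2) = 120.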